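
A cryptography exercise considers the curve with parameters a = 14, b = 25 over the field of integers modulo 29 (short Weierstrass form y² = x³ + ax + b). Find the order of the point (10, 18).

2P: tangent at (10, 18): λ = (3·10² + 14)/(2·18) ≡ 24/7. 7⁻¹ ≡ 25 (mod 29), so λ ≡ 24·25 ≡ 20.
  x = λ² - 10 - 10 = 400 - 20 ≡ 3; y = λ·(10 - 3) - 18 ≡ 6. → (3, 6)
3P: (3, 6) + (10, 18). λ = (18 - 6)/(10 - 3) ≡ 12/7 mod 29. 7⁻¹ ≡ 25 (mod 29), so λ ≡ 10.
  x = λ² - 3 - 10 = 100 - 13 ≡ 0; y = λ·(3 - 0) - 6 ≡ 24. → (0, 24)
4P: (0, 24) + (10, 18). λ = (18 - 24)/(10 - 0) ≡ 23/10 mod 29. 10⁻¹ ≡ 3 (mod 29) since 10·3 = 30 ≡ 1, so λ ≡ 11.
  x = λ² - 0 - 10 = 121 - 10 ≡ 24; y = λ·(0 - 24) - 24 ≡ 2. → (24, 2)
5P: (24, 2) + (10, 18). λ = (18 - 2)/(10 - 24) ≡ 16/15 mod 29. 15⁻¹ ≡ 2 (mod 29) since 15·2 = 30 ≡ 1, so λ ≡ 3.
  x = λ² - 24 - 10 = 9 - 34 ≡ 4; y = λ·(24 - 4) - 2 ≡ 0. → (4, 0)
6P: (4, 0) + (10, 18). λ = (18 - 0)/(10 - 4) ≡ 18/6 mod 29. 6⁻¹ ≡ 5 (mod 29) since 6·5 = 30 ≡ 1, so λ ≡ 3.
  x = λ² - 4 - 10 = 9 - 14 ≡ 24; y = λ·(4 - 24) - 0 ≡ 27. → (24, 27)
7P: (24, 27) + (10, 18). λ = (18 - 27)/(10 - 24) ≡ 20/15 mod 29. 15⁻¹ ≡ 2 (mod 29), so λ ≡ 11.
  x = λ² - 24 - 10 = 121 - 34 ≡ 0; y = λ·(24 - 0) - 27 ≡ 5. → (0, 5)
8P: (0, 5) + (10, 18). λ = (18 - 5)/(10 - 0) ≡ 13/10 mod 29. 10⁻¹ ≡ 3 (mod 29), so λ ≡ 10.
  x = λ² - 0 - 10 = 100 - 10 ≡ 3; y = λ·(0 - 3) - 5 ≡ 23. → (3, 23)
9P: (3, 23) + (10, 18). λ = (18 - 23)/(10 - 3) ≡ 24/7 mod 29. 7⁻¹ ≡ 25 (mod 29), so λ ≡ 20.
  x = λ² - 3 - 10 = 400 - 13 ≡ 10; y = λ·(3 - 10) - 23 ≡ 11. → (10, 11)
10P: (10, 11) + (10, 18): same x and y₁ ≡ -y₂, so the sum is 𝒪.
10P = 𝒪, so the order is 10.

10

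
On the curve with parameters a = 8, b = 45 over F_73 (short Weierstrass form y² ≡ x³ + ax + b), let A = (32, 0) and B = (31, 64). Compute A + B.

(18, 53)

(32, 0) + (31, 64). λ = (64 - 0)/(31 - 32) ≡ 64/72 mod 73. 72⁻¹ ≡ 72 (mod 73) since 72·72 = 5184 ≡ 1, so λ ≡ 9.
  x = λ² - 32 - 31 = 81 - 63 ≡ 18; y = λ·(32 - 18) - 0 ≡ 53. → (18, 53)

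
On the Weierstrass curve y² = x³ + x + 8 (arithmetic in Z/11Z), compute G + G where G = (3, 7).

(9, 3)

tangent at (3, 7): λ = (3·3² + 1)/(2·7) ≡ 6/3. 3⁻¹ ≡ 4 (mod 11), so λ ≡ 6·4 ≡ 2.
  x = λ² - 3 - 3 = 4 - 6 ≡ 9; y = λ·(3 - 9) - 7 ≡ 3. → (9, 3)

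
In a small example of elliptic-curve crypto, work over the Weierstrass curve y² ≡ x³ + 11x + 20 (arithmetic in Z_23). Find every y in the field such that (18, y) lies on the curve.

1, 22

x³ + 11x + 20 = 6050 ≡ 1 (mod 23).
Square roots of 1 mod 23: 1 and 22 (since 1² = 1 ≡ 1).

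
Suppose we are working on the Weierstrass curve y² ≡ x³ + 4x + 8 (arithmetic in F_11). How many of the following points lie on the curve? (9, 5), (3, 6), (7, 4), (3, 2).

(9, 5): 5² ≡ 3, rhs ≡ 3 → on.
(3, 6): 6² ≡ 3, rhs ≡ 3 → on.
(7, 4): 4² ≡ 5, rhs ≡ 5 → on.
(3, 2): 2² ≡ 4, rhs ≡ 3 → off.

3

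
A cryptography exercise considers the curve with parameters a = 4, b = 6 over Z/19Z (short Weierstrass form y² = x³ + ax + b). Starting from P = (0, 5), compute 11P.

(17, 3)

Double-and-add on 11 = (1011)₂. Start with P = (0, 5) for the leading 1-bit.
double: tangent at (0, 5): λ = (3·0² + 4)/(2·5) ≡ 4/10. 10⁻¹ ≡ 2 (mod 19) since 10·2 = 20 ≡ 1, so λ ≡ 4·2 ≡ 8.
  x = λ² - 0 - 0 = 64 - 0 ≡ 7; y = λ·(0 - 7) - 5 ≡ 15. → (7, 15)
double: tangent at (7, 15): λ = (3·7² + 4)/(2·15) ≡ 18/11. 11⁻¹ ≡ 7 (mod 19) since 11·7 = 77 ≡ 1, so λ ≡ 18·7 ≡ 12.
  x = λ² - 7 - 7 = 144 - 14 ≡ 16; y = λ·(7 - 16) - 15 ≡ 10. → (16, 10)
add P: (16, 10) + (0, 5). λ = (5 - 10)/(0 - 16) ≡ 14/3 mod 19. 3⁻¹ ≡ 13 (mod 19), so λ ≡ 11.
  x = λ² - 16 - 0 = 121 - 16 ≡ 10; y = λ·(16 - 10) - 10 ≡ 18. → (10, 18)
double: tangent at (10, 18): λ = (3·10² + 4)/(2·18) ≡ 0/17. 17⁻¹ ≡ 9 (mod 19) since 17·9 = 153 ≡ 1, so λ ≡ 0·9 ≡ 0.
  x = λ² - 10 - 10 = 0 - 20 ≡ 18; y = λ·(10 - 18) - 18 ≡ 1. → (18, 1)
add P: (18, 1) + (0, 5). λ = (5 - 1)/(0 - 18) ≡ 4/1 mod 19. 1⁻¹ ≡ 1 (mod 19), so λ ≡ 4.
  x = λ² - 18 - 0 = 16 - 18 ≡ 17; y = λ·(18 - 17) - 1 ≡ 3. → (17, 3)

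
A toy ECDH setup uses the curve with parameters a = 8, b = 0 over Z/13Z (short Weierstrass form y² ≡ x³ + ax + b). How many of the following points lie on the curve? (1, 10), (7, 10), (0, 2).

2

(1, 10): 10² ≡ 9, rhs ≡ 9 → on.
(7, 10): 10² ≡ 9, rhs ≡ 9 → on.
(0, 2): 2² ≡ 4, rhs ≡ 0 → off.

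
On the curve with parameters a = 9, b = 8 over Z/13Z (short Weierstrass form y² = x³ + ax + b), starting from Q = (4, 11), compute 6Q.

Double-and-add on 6 = (110)₂. Start with Q = (4, 11) for the leading 1-bit.
double: tangent at (4, 11): λ = (3·4² + 9)/(2·11) ≡ 5/9. 9⁻¹ ≡ 3 (mod 13), so λ ≡ 5·3 ≡ 2.
  x = λ² - 4 - 4 = 4 - 8 ≡ 9; y = λ·(4 - 9) - 11 ≡ 5. → (9, 5)
add Q: (9, 5) + (4, 11). λ = (11 - 5)/(4 - 9) ≡ 6/8 mod 13. 8⁻¹ ≡ 5 (mod 13) since 8·5 = 40 ≡ 1, so λ ≡ 4.
  x = λ² - 9 - 4 = 16 - 13 ≡ 3; y = λ·(9 - 3) - 5 ≡ 6. → (3, 6)
double: tangent at (3, 6): λ = (3·3² + 9)/(2·6) ≡ 10/12. 12⁻¹ ≡ 12 (mod 13) since 12·12 = 144 ≡ 1, so λ ≡ 10·12 ≡ 3.
  x = λ² - 3 - 3 = 9 - 6 ≡ 3; y = λ·(3 - 3) - 6 ≡ 7. → (3, 7)

(3, 7)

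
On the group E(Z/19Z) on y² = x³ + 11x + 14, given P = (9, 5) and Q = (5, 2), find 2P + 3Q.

First 2P:
Repeated addition: build up to 2P.
2P: tangent at (9, 5): λ = (3·9² + 11)/(2·5) ≡ 7/10. 10⁻¹ ≡ 2 (mod 19), so λ ≡ 7·2 ≡ 14.
  x = λ² - 9 - 9 = 196 - 18 ≡ 7; y = λ·(9 - 7) - 5 ≡ 4. → (7, 4)
2P = (7, 4).
Next 3Q:
Repeated addition: build up to 3Q.
2Q: tangent at (5, 2): λ = (3·5² + 11)/(2·2) ≡ 10/4. 4⁻¹ ≡ 5 (mod 19) since 4·5 = 20 ≡ 1, so λ ≡ 10·5 ≡ 12.
  x = λ² - 5 - 5 = 144 - 10 ≡ 1; y = λ·(5 - 1) - 2 ≡ 8. → (1, 8)
3Q: (1, 8) + (5, 2). λ = (2 - 8)/(5 - 1) ≡ 13/4 mod 19. 4⁻¹ ≡ 5 (mod 19), so λ ≡ 8.
  x = λ² - 1 - 5 = 64 - 6 ≡ 1; y = λ·(1 - 1) - 8 ≡ 11. → (1, 11)
3Q = (1, 11).
Finally 2P + 3Q:
(7, 4) + (1, 11). λ = (11 - 4)/(1 - 7) ≡ 7/13 mod 19. 13⁻¹ ≡ 3 (mod 19), so λ ≡ 2.
  x = λ² - 7 - 1 = 4 - 8 ≡ 15; y = λ·(7 - 15) - 4 ≡ 18. → (15, 18)

(15, 18)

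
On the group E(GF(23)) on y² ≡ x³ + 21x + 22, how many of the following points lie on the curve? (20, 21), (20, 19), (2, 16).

(20, 21): 21² ≡ 4, rhs ≡ 1 → off.
(20, 19): 19² ≡ 16, rhs ≡ 1 → off.
(2, 16): 16² ≡ 3, rhs ≡ 3 → on.

1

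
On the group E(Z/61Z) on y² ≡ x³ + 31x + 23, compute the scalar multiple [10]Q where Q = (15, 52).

Repeated addition: build up to 10Q.
2Q: tangent at (15, 52): λ = (3·15² + 31)/(2·52) ≡ 35/43. 43⁻¹ ≡ 44 (mod 61), so λ ≡ 35·44 ≡ 15.
  x = λ² - 15 - 15 = 225 - 30 ≡ 12; y = λ·(15 - 12) - 52 ≡ 54. → (12, 54)
3Q: (12, 54) + (15, 52). λ = (52 - 54)/(15 - 12) ≡ 59/3 mod 61. 3⁻¹ ≡ 41 (mod 61), so λ ≡ 40.
  x = λ² - 12 - 15 = 1600 - 27 ≡ 48; y = λ·(12 - 48) - 54 ≡ 31. → (48, 31)
4Q: (48, 31) + (15, 52). λ = (52 - 31)/(15 - 48) ≡ 21/28 mod 61. 28⁻¹ ≡ 24 (mod 61), so λ ≡ 16.
  x = λ² - 48 - 15 = 256 - 63 ≡ 10; y = λ·(48 - 10) - 31 ≡ 28. → (10, 28)
5Q: (10, 28) + (15, 52). λ = (52 - 28)/(15 - 10) ≡ 24/5 mod 61. 5⁻¹ ≡ 49 (mod 61), so λ ≡ 17.
  x = λ² - 10 - 15 = 289 - 25 ≡ 20; y = λ·(10 - 20) - 28 ≡ 46. → (20, 46)
6Q: (20, 46) + (15, 52). λ = (52 - 46)/(15 - 20) ≡ 6/56 mod 61. 56⁻¹ ≡ 12 (mod 61) since 56·12 = 672 ≡ 1, so λ ≡ 11.
  x = λ² - 20 - 15 = 121 - 35 ≡ 25; y = λ·(20 - 25) - 46 ≡ 21. → (25, 21)
7Q: (25, 21) + (15, 52). λ = (52 - 21)/(15 - 25) ≡ 31/51 mod 61. 51⁻¹ ≡ 6 (mod 61) since 51·6 = 306 ≡ 1, so λ ≡ 3.
  x = λ² - 25 - 15 = 9 - 40 ≡ 30; y = λ·(25 - 30) - 21 ≡ 25. → (30, 25)
8Q: (30, 25) + (15, 52). λ = (52 - 25)/(15 - 30) ≡ 27/46 mod 61. 46⁻¹ ≡ 4 (mod 61), so λ ≡ 47.
  x = λ² - 30 - 15 = 2209 - 45 ≡ 29; y = λ·(30 - 29) - 25 ≡ 22. → (29, 22)
9Q: (29, 22) + (15, 52). λ = (52 - 22)/(15 - 29) ≡ 30/47 mod 61. 47⁻¹ ≡ 13 (mod 61), so λ ≡ 24.
  x = λ² - 29 - 15 = 576 - 44 ≡ 44; y = λ·(29 - 44) - 22 ≡ 45. → (44, 45)
10Q: (44, 45) + (15, 52). λ = (52 - 45)/(15 - 44) ≡ 7/32 mod 61. 32⁻¹ ≡ 21 (mod 61) since 32·21 = 672 ≡ 1, so λ ≡ 25.
  x = λ² - 44 - 15 = 625 - 59 ≡ 17; y = λ·(44 - 17) - 45 ≡ 20. → (17, 20)

(17, 20)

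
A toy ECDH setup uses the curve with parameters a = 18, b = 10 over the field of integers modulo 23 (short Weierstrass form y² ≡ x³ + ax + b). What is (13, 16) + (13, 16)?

(6, 9)

tangent at (13, 16): λ = (3·13² + 18)/(2·16) ≡ 19/9. 9⁻¹ ≡ 18 (mod 23), so λ ≡ 19·18 ≡ 20.
  x = λ² - 13 - 13 = 400 - 26 ≡ 6; y = λ·(13 - 6) - 16 ≡ 9. → (6, 9)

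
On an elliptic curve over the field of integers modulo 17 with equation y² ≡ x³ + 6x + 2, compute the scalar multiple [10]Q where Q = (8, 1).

(10, 12)

Double-and-add on 10 = (1010)₂. Start with Q = (8, 1) for the leading 1-bit.
double: tangent at (8, 1): λ = (3·8² + 6)/(2·1) ≡ 11/2. 2⁻¹ ≡ 9 (mod 17), so λ ≡ 11·9 ≡ 14.
  x = λ² - 8 - 8 = 196 - 16 ≡ 10; y = λ·(8 - 10) - 1 ≡ 5. → (10, 5)
double: tangent at (10, 5): λ = (3·10² + 6)/(2·5) ≡ 0/10. 10⁻¹ ≡ 12 (mod 17), so λ ≡ 0·12 ≡ 0.
  x = λ² - 10 - 10 = 0 - 20 ≡ 14; y = λ·(10 - 14) - 5 ≡ 12. → (14, 12)
add Q: (14, 12) + (8, 1). λ = (1 - 12)/(8 - 14) ≡ 6/11 mod 17. 11⁻¹ ≡ 14 (mod 17), so λ ≡ 16.
  x = λ² - 14 - 8 = 256 - 22 ≡ 13; y = λ·(14 - 13) - 12 ≡ 4. → (13, 4)
double: tangent at (13, 4): λ = (3·13² + 6)/(2·4) ≡ 3/8. 8⁻¹ ≡ 15 (mod 17) since 8·15 = 120 ≡ 1, so λ ≡ 3·15 ≡ 11.
  x = λ² - 13 - 13 = 121 - 26 ≡ 10; y = λ·(13 - 10) - 4 ≡ 12. → (10, 12)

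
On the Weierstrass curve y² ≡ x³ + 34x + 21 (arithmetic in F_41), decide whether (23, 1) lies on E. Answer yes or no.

no

y² = 1² ≡ 1; x³ + 34x + 21 = 12970 ≡ 14 (mod 41). 1 ≠ 14.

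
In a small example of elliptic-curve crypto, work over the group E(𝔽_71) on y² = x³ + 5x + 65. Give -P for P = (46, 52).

-(46, 52) = (46, -52 mod 71) = (46, 19).

(46, 19)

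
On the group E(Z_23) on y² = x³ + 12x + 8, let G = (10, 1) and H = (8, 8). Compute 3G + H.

First 3G:
Repeated addition: build up to 3G.
2G: tangent at (10, 1): λ = (3·10² + 12)/(2·1) ≡ 13/2. 2⁻¹ ≡ 12 (mod 23), so λ ≡ 13·12 ≡ 18.
  x = λ² - 10 - 10 = 324 - 20 ≡ 5; y = λ·(10 - 5) - 1 ≡ 20. → (5, 20)
3G: (5, 20) + (10, 1). λ = (1 - 20)/(10 - 5) ≡ 4/5 mod 23. 5⁻¹ ≡ 14 (mod 23), so λ ≡ 10.
  x = λ² - 5 - 10 = 100 - 15 ≡ 16; y = λ·(5 - 16) - 20 ≡ 8. → (16, 8)
3G = (16, 8).
Finally 3G + H:
(16, 8) + (8, 8). λ = (8 - 8)/(8 - 16) ≡ 0/15 mod 23. 15⁻¹ ≡ 20 (mod 23), so λ ≡ 0.
  x = λ² - 16 - 8 = 0 - 24 ≡ 22; y = λ·(16 - 22) - 8 ≡ 15. → (22, 15)

(22, 15)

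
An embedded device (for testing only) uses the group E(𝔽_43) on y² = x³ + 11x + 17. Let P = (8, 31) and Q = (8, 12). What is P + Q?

The two points share x = 8 and their y-coordinates satisfy 31 + 12 ≡ 0 (mod 43), so they are inverses. Their sum is ∞.

O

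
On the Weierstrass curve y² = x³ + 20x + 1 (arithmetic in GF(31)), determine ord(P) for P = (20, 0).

2P: (20, 0) + (20, 0): same x and y₁ ≡ -y₂, so the sum is the point at infinity.
2P = the point at infinity, so the order is 2.

2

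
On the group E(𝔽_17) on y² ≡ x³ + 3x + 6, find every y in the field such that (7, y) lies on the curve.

x³ + 3x + 6 = 370 ≡ 13 (mod 17).
Square roots of 13 mod 17: 8 and 9 (since 8² = 64 ≡ 13).

8, 9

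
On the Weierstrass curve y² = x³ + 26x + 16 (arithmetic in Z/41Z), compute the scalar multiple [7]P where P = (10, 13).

(5, 36)

Double-and-add on 7 = (111)₂. Start with P = (10, 13) for the leading 1-bit.
double: tangent at (10, 13): λ = (3·10² + 26)/(2·13) ≡ 39/26. 26⁻¹ ≡ 30 (mod 41) since 26·30 = 780 ≡ 1, so λ ≡ 39·30 ≡ 22.
  x = λ² - 10 - 10 = 484 - 20 ≡ 13; y = λ·(10 - 13) - 13 ≡ 3. → (13, 3)
add P: (13, 3) + (10, 13). λ = (13 - 3)/(10 - 13) ≡ 10/38 mod 41. 38⁻¹ ≡ 27 (mod 41) since 38·27 = 1026 ≡ 1, so λ ≡ 24.
  x = λ² - 13 - 10 = 576 - 23 ≡ 20; y = λ·(13 - 20) - 3 ≡ 34. → (20, 34)
double: tangent at (20, 34): λ = (3·20² + 26)/(2·34) ≡ 37/27. 27⁻¹ ≡ 38 (mod 41), so λ ≡ 37·38 ≡ 12.
  x = λ² - 20 - 20 = 144 - 40 ≡ 22; y = λ·(20 - 22) - 34 ≡ 24. → (22, 24)
add P: (22, 24) + (10, 13). λ = (13 - 24)/(10 - 22) ≡ 30/29 mod 41. 29⁻¹ ≡ 17 (mod 41) since 29·17 = 493 ≡ 1, so λ ≡ 18.
  x = λ² - 22 - 10 = 324 - 32 ≡ 5; y = λ·(22 - 5) - 24 ≡ 36. → (5, 36)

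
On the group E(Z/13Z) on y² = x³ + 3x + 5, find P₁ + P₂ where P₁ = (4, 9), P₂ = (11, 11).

(1, 3)

(4, 9) + (11, 11). λ = (11 - 9)/(11 - 4) ≡ 2/7 mod 13. 7⁻¹ ≡ 2 (mod 13), so λ ≡ 4.
  x = λ² - 4 - 11 = 16 - 15 ≡ 1; y = λ·(4 - 1) - 9 ≡ 3. → (1, 3)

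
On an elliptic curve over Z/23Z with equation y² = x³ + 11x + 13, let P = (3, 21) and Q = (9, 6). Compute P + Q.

(0, 6)

(3, 21) + (9, 6). λ = (6 - 21)/(9 - 3) ≡ 8/6 mod 23. 6⁻¹ ≡ 4 (mod 23), so λ ≡ 9.
  x = λ² - 3 - 9 = 81 - 12 ≡ 0; y = λ·(3 - 0) - 21 ≡ 6. → (0, 6)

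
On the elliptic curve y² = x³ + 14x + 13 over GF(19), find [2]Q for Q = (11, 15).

(1, 3)

tangent at (11, 15): λ = (3·11² + 14)/(2·15) ≡ 16/11. 11⁻¹ ≡ 7 (mod 19) since 11·7 = 77 ≡ 1, so λ ≡ 16·7 ≡ 17.
  x = λ² - 11 - 11 = 289 - 22 ≡ 1; y = λ·(11 - 1) - 15 ≡ 3. → (1, 3)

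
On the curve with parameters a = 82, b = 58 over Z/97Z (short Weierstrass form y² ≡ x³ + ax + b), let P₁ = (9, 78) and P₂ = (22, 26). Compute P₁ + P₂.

(9, 78) + (22, 26). λ = (26 - 78)/(22 - 9) ≡ 45/13 mod 97. 13⁻¹ ≡ 15 (mod 97), so λ ≡ 93.
  x = λ² - 9 - 22 = 8649 - 31 ≡ 82; y = λ·(9 - 82) - 78 ≡ 20. → (82, 20)

(82, 20)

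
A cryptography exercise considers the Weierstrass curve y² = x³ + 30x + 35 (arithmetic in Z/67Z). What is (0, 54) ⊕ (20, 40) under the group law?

(0, 54) + (20, 40). λ = (40 - 54)/(20 - 0) ≡ 53/20 mod 67. 20⁻¹ ≡ 57 (mod 67) since 20·57 = 1140 ≡ 1, so λ ≡ 6.
  x = λ² - 0 - 20 = 36 - 20 ≡ 16; y = λ·(0 - 16) - 54 ≡ 51. → (16, 51)

(16, 51)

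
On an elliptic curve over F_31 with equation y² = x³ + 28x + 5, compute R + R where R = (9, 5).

tangent at (9, 5): λ = (3·9² + 28)/(2·5) ≡ 23/10. 10⁻¹ ≡ 28 (mod 31), so λ ≡ 23·28 ≡ 24.
  x = λ² - 9 - 9 = 576 - 18 ≡ 0; y = λ·(9 - 0) - 5 ≡ 25. → (0, 25)

(0, 25)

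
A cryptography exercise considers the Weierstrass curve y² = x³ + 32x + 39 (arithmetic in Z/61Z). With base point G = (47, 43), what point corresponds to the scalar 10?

Repeated addition: build up to 10G.
2G: tangent at (47, 43): λ = (3·47² + 32)/(2·43) ≡ 10/25. 25⁻¹ ≡ 22 (mod 61), so λ ≡ 10·22 ≡ 37.
  x = λ² - 47 - 47 = 1369 - 94 ≡ 55; y = λ·(47 - 55) - 43 ≡ 27. → (55, 27)
3G: (55, 27) + (47, 43). λ = (43 - 27)/(47 - 55) ≡ 16/53 mod 61. 53⁻¹ ≡ 38 (mod 61) since 53·38 = 2014 ≡ 1, so λ ≡ 59.
  x = λ² - 55 - 47 = 3481 - 102 ≡ 24; y = λ·(55 - 24) - 27 ≡ 33. → (24, 33)
4G: (24, 33) + (47, 43). λ = (43 - 33)/(47 - 24) ≡ 10/23 mod 61. 23⁻¹ ≡ 8 (mod 61) since 23·8 = 184 ≡ 1, so λ ≡ 19.
  x = λ² - 24 - 47 = 361 - 71 ≡ 46; y = λ·(24 - 46) - 33 ≡ 37. → (46, 37)
5G: (46, 37) + (47, 43). λ = (43 - 37)/(47 - 46) ≡ 6/1 mod 61. 1⁻¹ ≡ 1 (mod 61), so λ ≡ 6.
  x = λ² - 46 - 47 = 36 - 93 ≡ 4; y = λ·(46 - 4) - 37 ≡ 32. → (4, 32)
6G: (4, 32) + (47, 43). λ = (43 - 32)/(47 - 4) ≡ 11/43 mod 61. 43⁻¹ ≡ 44 (mod 61), so λ ≡ 57.
  x = λ² - 4 - 47 = 3249 - 51 ≡ 26; y = λ·(4 - 26) - 32 ≡ 56. → (26, 56)
7G: (26, 56) + (47, 43). λ = (43 - 56)/(47 - 26) ≡ 48/21 mod 61. 21⁻¹ ≡ 32 (mod 61), so λ ≡ 11.
  x = λ² - 26 - 47 = 121 - 73 ≡ 48; y = λ·(26 - 48) - 56 ≡ 7. → (48, 7)
8G: (48, 7) + (47, 43). λ = (43 - 7)/(47 - 48) ≡ 36/60 mod 61. 60⁻¹ ≡ 60 (mod 61), so λ ≡ 25.
  x = λ² - 48 - 47 = 625 - 95 ≡ 42; y = λ·(48 - 42) - 7 ≡ 21. → (42, 21)
9G: (42, 21) + (47, 43). λ = (43 - 21)/(47 - 42) ≡ 22/5 mod 61. 5⁻¹ ≡ 49 (mod 61), so λ ≡ 41.
  x = λ² - 42 - 47 = 1681 - 89 ≡ 6; y = λ·(42 - 6) - 21 ≡ 52. → (6, 52)
10G: (6, 52) + (47, 43). λ = (43 - 52)/(47 - 6) ≡ 52/41 mod 61. 41⁻¹ ≡ 3 (mod 61), so λ ≡ 34.
  x = λ² - 6 - 47 = 1156 - 53 ≡ 5; y = λ·(6 - 5) - 52 ≡ 43. → (5, 43)

(5, 43)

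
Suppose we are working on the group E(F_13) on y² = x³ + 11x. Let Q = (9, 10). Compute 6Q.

Double-and-add on 6 = (110)₂. Start with Q = (9, 10) for the leading 1-bit.
double: tangent at (9, 10): λ = (3·9² + 11)/(2·10) ≡ 7/7. 7⁻¹ ≡ 2 (mod 13), so λ ≡ 7·2 ≡ 1.
  x = λ² - 9 - 9 = 1 - 18 ≡ 9; y = λ·(9 - 9) - 10 ≡ 3. → (9, 3)
add Q: (9, 3) + (9, 10): same x and y₁ ≡ -y₂, so the sum is O.
double: O + O = O (identity).

O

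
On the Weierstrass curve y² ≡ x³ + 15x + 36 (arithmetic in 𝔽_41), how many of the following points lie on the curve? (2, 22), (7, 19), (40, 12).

(2, 22): 22² ≡ 33, rhs ≡ 33 → on.
(7, 19): 19² ≡ 33, rhs ≡ 33 → on.
(40, 12): 12² ≡ 21, rhs ≡ 20 → off.

2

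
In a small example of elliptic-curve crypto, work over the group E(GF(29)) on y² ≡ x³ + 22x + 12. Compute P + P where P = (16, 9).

tangent at (16, 9): λ = (3·16² + 22)/(2·9) ≡ 7/18. 18⁻¹ ≡ 21 (mod 29), so λ ≡ 7·21 ≡ 2.
  x = λ² - 16 - 16 = 4 - 32 ≡ 1; y = λ·(16 - 1) - 9 ≡ 21. → (1, 21)

(1, 21)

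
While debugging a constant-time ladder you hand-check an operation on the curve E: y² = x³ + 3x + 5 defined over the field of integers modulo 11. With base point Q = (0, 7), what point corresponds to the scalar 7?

Repeated addition: build up to 7Q.
2Q: tangent at (0, 7): λ = (3·0² + 3)/(2·7) ≡ 3/3. 3⁻¹ ≡ 4 (mod 11), so λ ≡ 3·4 ≡ 1.
  x = λ² - 0 - 0 = 1 - 0 ≡ 1; y = λ·(0 - 1) - 7 ≡ 3. → (1, 3)
3Q: (1, 3) + (0, 7). λ = (7 - 3)/(0 - 1) ≡ 4/10 mod 11. 10⁻¹ ≡ 10 (mod 11), so λ ≡ 7.
  x = λ² - 1 - 0 = 49 - 1 ≡ 4; y = λ·(1 - 4) - 3 ≡ 9. → (4, 9)
4Q: (4, 9) + (0, 7). λ = (7 - 9)/(0 - 4) ≡ 9/7 mod 11. 7⁻¹ ≡ 8 (mod 11), so λ ≡ 6.
  x = λ² - 4 - 0 = 36 - 4 ≡ 10; y = λ·(4 - 10) - 9 ≡ 10. → (10, 10)
5Q: (10, 10) + (0, 7). λ = (7 - 10)/(0 - 10) ≡ 8/1 mod 11. 1⁻¹ ≡ 1 (mod 11) since 1·1 = 1 ≡ 1, so λ ≡ 8.
  x = λ² - 10 - 0 = 64 - 10 ≡ 10; y = λ·(10 - 10) - 10 ≡ 1. → (10, 1)
6Q: (10, 1) + (0, 7). λ = (7 - 1)/(0 - 10) ≡ 6/1 mod 11. 1⁻¹ ≡ 1 (mod 11), so λ ≡ 6.
  x = λ² - 10 - 0 = 36 - 10 ≡ 4; y = λ·(10 - 4) - 1 ≡ 2. → (4, 2)
7Q: (4, 2) + (0, 7). λ = (7 - 2)/(0 - 4) ≡ 5/7 mod 11. 7⁻¹ ≡ 8 (mod 11) since 7·8 = 56 ≡ 1, so λ ≡ 7.
  x = λ² - 4 - 0 = 49 - 4 ≡ 1; y = λ·(4 - 1) - 2 ≡ 8. → (1, 8)

(1, 8)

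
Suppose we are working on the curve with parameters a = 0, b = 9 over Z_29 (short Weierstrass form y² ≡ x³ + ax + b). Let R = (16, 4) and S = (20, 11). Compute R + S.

(16, 4) + (20, 11). λ = (11 - 4)/(20 - 16) ≡ 7/4 mod 29. 4⁻¹ ≡ 22 (mod 29) since 4·22 = 88 ≡ 1, so λ ≡ 9.
  x = λ² - 16 - 20 = 81 - 36 ≡ 16; y = λ·(16 - 16) - 4 ≡ 25. → (16, 25)

(16, 25)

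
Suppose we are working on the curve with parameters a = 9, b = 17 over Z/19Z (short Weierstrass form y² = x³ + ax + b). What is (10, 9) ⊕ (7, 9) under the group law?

(10, 9) + (7, 9). λ = (9 - 9)/(7 - 10) ≡ 0/16 mod 19. 16⁻¹ ≡ 6 (mod 19) since 16·6 = 96 ≡ 1, so λ ≡ 0.
  x = λ² - 10 - 7 = 0 - 17 ≡ 2; y = λ·(10 - 2) - 9 ≡ 10. → (2, 10)

(2, 10)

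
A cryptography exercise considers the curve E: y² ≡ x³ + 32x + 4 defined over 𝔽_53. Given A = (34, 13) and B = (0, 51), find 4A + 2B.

First 4A:
Double-and-add on 4 = (100)₂. Start with A = (34, 13) for the leading 1-bit.
double: tangent at (34, 13): λ = (3·34² + 32)/(2·13) ≡ 2/26. 26⁻¹ ≡ 51 (mod 53), so λ ≡ 2·51 ≡ 49.
  x = λ² - 34 - 34 = 2401 - 68 ≡ 1; y = λ·(34 - 1) - 13 ≡ 14. → (1, 14)
double: tangent at (1, 14): λ = (3·1² + 32)/(2·14) ≡ 35/28. 28⁻¹ ≡ 36 (mod 53) since 28·36 = 1008 ≡ 1, so λ ≡ 35·36 ≡ 41.
  x = λ² - 1 - 1 = 1681 - 2 ≡ 36; y = λ·(1 - 36) - 14 ≡ 35. → (36, 35)
4A = (36, 35).
Next 2B:
Repeated addition: build up to 2B.
2B: tangent at (0, 51): λ = (3·0² + 32)/(2·51) ≡ 32/49. 49⁻¹ ≡ 13 (mod 53), so λ ≡ 32·13 ≡ 45.
  x = λ² - 0 - 0 = 2025 - 0 ≡ 11; y = λ·(0 - 11) - 51 ≡ 37. → (11, 37)
2B = (11, 37).
Finally 4A + 2B:
(36, 35) + (11, 37). λ = (37 - 35)/(11 - 36) ≡ 2/28 mod 53. 28⁻¹ ≡ 36 (mod 53), so λ ≡ 19.
  x = λ² - 36 - 11 = 361 - 47 ≡ 49; y = λ·(36 - 49) - 35 ≡ 36. → (49, 36)

(49, 36)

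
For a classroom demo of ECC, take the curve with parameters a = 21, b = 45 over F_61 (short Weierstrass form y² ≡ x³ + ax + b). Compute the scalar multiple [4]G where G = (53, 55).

(31, 29)

Double-and-add on 4 = (100)₂. Start with G = (53, 55) for the leading 1-bit.
double: tangent at (53, 55): λ = (3·53² + 21)/(2·55) ≡ 30/49. 49⁻¹ ≡ 5 (mod 61), so λ ≡ 30·5 ≡ 28.
  x = λ² - 53 - 53 = 784 - 106 ≡ 7; y = λ·(53 - 7) - 55 ≡ 13. → (7, 13)
double: tangent at (7, 13): λ = (3·7² + 21)/(2·13) ≡ 46/26. 26⁻¹ ≡ 54 (mod 61), so λ ≡ 46·54 ≡ 44.
  x = λ² - 7 - 7 = 1936 - 14 ≡ 31; y = λ·(7 - 31) - 13 ≡ 29. → (31, 29)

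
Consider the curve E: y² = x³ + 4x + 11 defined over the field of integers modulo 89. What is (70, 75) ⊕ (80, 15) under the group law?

(70, 75) + (80, 15). λ = (15 - 75)/(80 - 70) ≡ 29/10 mod 89. 10⁻¹ ≡ 9 (mod 89) since 10·9 = 90 ≡ 1, so λ ≡ 83.
  x = λ² - 70 - 80 = 6889 - 150 ≡ 64; y = λ·(70 - 64) - 75 ≡ 67. → (64, 67)

(64, 67)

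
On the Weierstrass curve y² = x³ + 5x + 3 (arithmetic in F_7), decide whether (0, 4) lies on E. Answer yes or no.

no

y² = 4² ≡ 2; x³ + 5x + 3 = 3 ≡ 3 (mod 7). 2 ≠ 3.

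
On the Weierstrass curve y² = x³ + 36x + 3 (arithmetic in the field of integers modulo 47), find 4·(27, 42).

O

Write Q = (27, 42).
Repeated addition: build up to 4Q.
2Q: tangent at (27, 42): λ = (3·27² + 36)/(2·42) ≡ 14/37. 37⁻¹ ≡ 14 (mod 47), so λ ≡ 14·14 ≡ 8.
  x = λ² - 27 - 27 = 64 - 54 ≡ 10; y = λ·(27 - 10) - 42 ≡ 0. → (10, 0)
3Q: (10, 0) + (27, 42). λ = (42 - 0)/(27 - 10) ≡ 42/17 mod 47. 17⁻¹ ≡ 36 (mod 47), so λ ≡ 8.
  x = λ² - 10 - 27 = 64 - 37 ≡ 27; y = λ·(10 - 27) - 0 ≡ 5. → (27, 5)
4Q: (27, 5) + (27, 42): same x and y₁ ≡ -y₂, so the sum is the point at infinity.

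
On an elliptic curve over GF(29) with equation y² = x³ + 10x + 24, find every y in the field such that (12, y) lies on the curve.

x³ + 10x + 24 = 1872 ≡ 16 (mod 29).
Square roots of 16 mod 29: 4 and 25 (since 4² = 16 ≡ 16).

4, 25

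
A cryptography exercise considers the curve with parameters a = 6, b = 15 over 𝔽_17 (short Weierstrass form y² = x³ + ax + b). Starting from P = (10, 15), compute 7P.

(10, 2)

Repeated addition: build up to 7P.
2P: tangent at (10, 15): λ = (3·10² + 6)/(2·15) ≡ 0/13. 13⁻¹ ≡ 4 (mod 17) since 13·4 = 52 ≡ 1, so λ ≡ 0·4 ≡ 0.
  x = λ² - 10 - 10 = 0 - 20 ≡ 14; y = λ·(10 - 14) - 15 ≡ 2. → (14, 2)
3P: (14, 2) + (10, 15). λ = (15 - 2)/(10 - 14) ≡ 13/13 mod 17. 13⁻¹ ≡ 4 (mod 17) since 13·4 = 52 ≡ 1, so λ ≡ 1.
  x = λ² - 14 - 10 = 1 - 24 ≡ 11; y = λ·(14 - 11) - 2 ≡ 1. → (11, 1)
4P: (11, 1) + (10, 15). λ = (15 - 1)/(10 - 11) ≡ 14/16 mod 17. 16⁻¹ ≡ 16 (mod 17), so λ ≡ 3.
  x = λ² - 11 - 10 = 9 - 21 ≡ 5; y = λ·(11 - 5) - 1 ≡ 0. → (5, 0)
5P: (5, 0) + (10, 15). λ = (15 - 0)/(10 - 5) ≡ 15/5 mod 17. 5⁻¹ ≡ 7 (mod 17) since 5·7 = 35 ≡ 1, so λ ≡ 3.
  x = λ² - 5 - 10 = 9 - 15 ≡ 11; y = λ·(5 - 11) - 0 ≡ 16. → (11, 16)
6P: (11, 16) + (10, 15). λ = (15 - 16)/(10 - 11) ≡ 16/16 mod 17. 16⁻¹ ≡ 16 (mod 17), so λ ≡ 1.
  x = λ² - 11 - 10 = 1 - 21 ≡ 14; y = λ·(11 - 14) - 16 ≡ 15. → (14, 15)
7P: (14, 15) + (10, 15). λ = (15 - 15)/(10 - 14) ≡ 0/13 mod 17. 13⁻¹ ≡ 4 (mod 17) since 13·4 = 52 ≡ 1, so λ ≡ 0.
  x = λ² - 14 - 10 = 0 - 24 ≡ 10; y = λ·(14 - 10) - 15 ≡ 2. → (10, 2)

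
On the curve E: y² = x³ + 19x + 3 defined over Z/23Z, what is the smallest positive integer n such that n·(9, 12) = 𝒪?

8

2P: tangent at (9, 12): λ = (3·9² + 19)/(2·12) ≡ 9/1. 1⁻¹ ≡ 1 (mod 23), so λ ≡ 9·1 ≡ 9.
  x = λ² - 9 - 9 = 81 - 18 ≡ 17; y = λ·(9 - 17) - 12 ≡ 8. → (17, 8)
3P: (17, 8) + (9, 12). λ = (12 - 8)/(9 - 17) ≡ 4/15 mod 23. 15⁻¹ ≡ 20 (mod 23), so λ ≡ 11.
  x = λ² - 17 - 9 = 121 - 26 ≡ 3; y = λ·(17 - 3) - 8 ≡ 8. → (3, 8)
4P: (3, 8) + (9, 12). λ = (12 - 8)/(9 - 3) ≡ 4/6 mod 23. 6⁻¹ ≡ 4 (mod 23) since 6·4 = 24 ≡ 1, so λ ≡ 16.
  x = λ² - 3 - 9 = 256 - 12 ≡ 14; y = λ·(3 - 14) - 8 ≡ 0. → (14, 0)
5P: (14, 0) + (9, 12). λ = (12 - 0)/(9 - 14) ≡ 12/18 mod 23. 18⁻¹ ≡ 9 (mod 23) since 18·9 = 162 ≡ 1, so λ ≡ 16.
  x = λ² - 14 - 9 = 256 - 23 ≡ 3; y = λ·(14 - 3) - 0 ≡ 15. → (3, 15)
6P: (3, 15) + (9, 12). λ = (12 - 15)/(9 - 3) ≡ 20/6 mod 23. 6⁻¹ ≡ 4 (mod 23), so λ ≡ 11.
  x = λ² - 3 - 9 = 121 - 12 ≡ 17; y = λ·(3 - 17) - 15 ≡ 15. → (17, 15)
7P: (17, 15) + (9, 12). λ = (12 - 15)/(9 - 17) ≡ 20/15 mod 23. 15⁻¹ ≡ 20 (mod 23), so λ ≡ 9.
  x = λ² - 17 - 9 = 81 - 26 ≡ 9; y = λ·(17 - 9) - 15 ≡ 11. → (9, 11)
8P: (9, 11) + (9, 12): same x and y₁ ≡ -y₂, so the sum is 𝒪.
8P = 𝒪, so the order is 8.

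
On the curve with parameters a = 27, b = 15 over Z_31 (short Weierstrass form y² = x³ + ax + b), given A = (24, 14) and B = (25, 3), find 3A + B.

(10, 13)

First 3A:
Repeated addition: build up to 3A.
2A: tangent at (24, 14): λ = (3·24² + 27)/(2·14) ≡ 19/28. 28⁻¹ ≡ 10 (mod 31) since 28·10 = 280 ≡ 1, so λ ≡ 19·10 ≡ 4.
  x = λ² - 24 - 24 = 16 - 48 ≡ 30; y = λ·(24 - 30) - 14 ≡ 24. → (30, 24)
3A: (30, 24) + (24, 14). λ = (14 - 24)/(24 - 30) ≡ 21/25 mod 31. 25⁻¹ ≡ 5 (mod 31) since 25·5 = 125 ≡ 1, so λ ≡ 12.
  x = λ² - 30 - 24 = 144 - 54 ≡ 28; y = λ·(30 - 28) - 24 ≡ 0. → (28, 0)
3A = (28, 0).
Finally 3A + B:
(28, 0) + (25, 3). λ = (3 - 0)/(25 - 28) ≡ 3/28 mod 31. 28⁻¹ ≡ 10 (mod 31), so λ ≡ 30.
  x = λ² - 28 - 25 = 900 - 53 ≡ 10; y = λ·(28 - 10) - 0 ≡ 13. → (10, 13)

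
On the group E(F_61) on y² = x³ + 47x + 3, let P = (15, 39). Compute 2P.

(40, 8)

tangent at (15, 39): λ = (3·15² + 47)/(2·39) ≡ 51/17. 17⁻¹ ≡ 18 (mod 61), so λ ≡ 51·18 ≡ 3.
  x = λ² - 15 - 15 = 9 - 30 ≡ 40; y = λ·(15 - 40) - 39 ≡ 8. → (40, 8)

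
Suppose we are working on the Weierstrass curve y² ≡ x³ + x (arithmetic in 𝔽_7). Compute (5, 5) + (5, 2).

The two points share x = 5 and their y-coordinates satisfy 5 + 2 ≡ 0 (mod 7), so they are inverses. Their sum is O.

O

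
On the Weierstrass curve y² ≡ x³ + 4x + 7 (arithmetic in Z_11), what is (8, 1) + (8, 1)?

(7, 9)

tangent at (8, 1): λ = (3·8² + 4)/(2·1) ≡ 9/2. 2⁻¹ ≡ 6 (mod 11) since 2·6 = 12 ≡ 1, so λ ≡ 9·6 ≡ 10.
  x = λ² - 8 - 8 = 100 - 16 ≡ 7; y = λ·(8 - 7) - 1 ≡ 9. → (7, 9)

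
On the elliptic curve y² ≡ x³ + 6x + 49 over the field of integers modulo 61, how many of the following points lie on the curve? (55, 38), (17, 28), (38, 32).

1

(55, 38): 38² ≡ 41, rhs ≡ 41 → on.
(17, 28): 28² ≡ 52, rhs ≡ 1 → off.
(38, 32): 32² ≡ 48, rhs ≡ 5 → off.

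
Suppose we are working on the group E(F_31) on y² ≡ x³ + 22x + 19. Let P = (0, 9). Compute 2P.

(8, 26)

tangent at (0, 9): λ = (3·0² + 22)/(2·9) ≡ 22/18. 18⁻¹ ≡ 19 (mod 31), so λ ≡ 22·19 ≡ 15.
  x = λ² - 0 - 0 = 225 - 0 ≡ 8; y = λ·(0 - 8) - 9 ≡ 26. → (8, 26)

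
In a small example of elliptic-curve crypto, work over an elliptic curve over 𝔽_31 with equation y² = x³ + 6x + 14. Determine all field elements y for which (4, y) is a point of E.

x³ + 6x + 14 = 102 ≡ 9 (mod 31).
Square roots of 9 mod 31: 3 and 28 (since 3² = 9 ≡ 9).

3, 28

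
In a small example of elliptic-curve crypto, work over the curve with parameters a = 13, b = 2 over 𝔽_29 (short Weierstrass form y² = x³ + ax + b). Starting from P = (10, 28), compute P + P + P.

Repeated addition: build up to 3P.
2P: tangent at (10, 28): λ = (3·10² + 13)/(2·28) ≡ 23/27. 27⁻¹ ≡ 14 (mod 29), so λ ≡ 23·14 ≡ 3.
  x = λ² - 10 - 10 = 9 - 20 ≡ 18; y = λ·(10 - 18) - 28 ≡ 6. → (18, 6)
3P: (18, 6) + (10, 28). λ = (28 - 6)/(10 - 18) ≡ 22/21 mod 29. 21⁻¹ ≡ 18 (mod 29) since 21·18 = 378 ≡ 1, so λ ≡ 19.
  x = λ² - 18 - 10 = 361 - 28 ≡ 14; y = λ·(18 - 14) - 6 ≡ 12. → (14, 12)

(14, 12)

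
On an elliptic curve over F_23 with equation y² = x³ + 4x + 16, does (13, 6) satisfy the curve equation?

y² = 6² ≡ 13; x³ + 4x + 16 = 2265 ≡ 11 (mod 23). 13 ≠ 11.

no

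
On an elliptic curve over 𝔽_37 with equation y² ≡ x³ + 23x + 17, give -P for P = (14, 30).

(14, 7)

-(14, 30) = (14, -30 mod 37) = (14, 7).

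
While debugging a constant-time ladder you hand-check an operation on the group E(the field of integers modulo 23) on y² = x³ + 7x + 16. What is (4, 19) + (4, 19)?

(8, 20)

tangent at (4, 19): λ = (3·4² + 7)/(2·19) ≡ 9/15. 15⁻¹ ≡ 20 (mod 23) since 15·20 = 300 ≡ 1, so λ ≡ 9·20 ≡ 19.
  x = λ² - 4 - 4 = 361 - 8 ≡ 8; y = λ·(4 - 8) - 19 ≡ 20. → (8, 20)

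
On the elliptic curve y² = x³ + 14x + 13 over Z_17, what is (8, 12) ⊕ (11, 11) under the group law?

(8, 12) + (11, 11). λ = (11 - 12)/(11 - 8) ≡ 16/3 mod 17. 3⁻¹ ≡ 6 (mod 17), so λ ≡ 11.
  x = λ² - 8 - 11 = 121 - 19 ≡ 0; y = λ·(8 - 0) - 12 ≡ 8. → (0, 8)

(0, 8)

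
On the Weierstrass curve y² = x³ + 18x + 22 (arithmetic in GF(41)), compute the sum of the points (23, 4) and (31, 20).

(32, 19)

(23, 4) + (31, 20). λ = (20 - 4)/(31 - 23) ≡ 16/8 mod 41. 8⁻¹ ≡ 36 (mod 41), so λ ≡ 2.
  x = λ² - 23 - 31 = 4 - 54 ≡ 32; y = λ·(23 - 32) - 4 ≡ 19. → (32, 19)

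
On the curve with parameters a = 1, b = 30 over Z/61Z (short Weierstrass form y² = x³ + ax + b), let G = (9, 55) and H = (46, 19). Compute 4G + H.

First 4G:
Repeated addition: build up to 4G.
2G: tangent at (9, 55): λ = (3·9² + 1)/(2·55) ≡ 0/49. 49⁻¹ ≡ 5 (mod 61), so λ ≡ 0·5 ≡ 0.
  x = λ² - 9 - 9 = 0 - 18 ≡ 43; y = λ·(9 - 43) - 55 ≡ 6. → (43, 6)
3G: (43, 6) + (9, 55). λ = (55 - 6)/(9 - 43) ≡ 49/27 mod 61. 27⁻¹ ≡ 52 (mod 61) since 27·52 = 1404 ≡ 1, so λ ≡ 47.
  x = λ² - 43 - 9 = 2209 - 52 ≡ 22; y = λ·(43 - 22) - 6 ≡ 5. → (22, 5)
4G: (22, 5) + (9, 55). λ = (55 - 5)/(9 - 22) ≡ 50/48 mod 61. 48⁻¹ ≡ 14 (mod 61) since 48·14 = 672 ≡ 1, so λ ≡ 29.
  x = λ² - 22 - 9 = 841 - 31 ≡ 17; y = λ·(22 - 17) - 5 ≡ 18. → (17, 18)
4G = (17, 18).
Finally 4G + H:
(17, 18) + (46, 19). λ = (19 - 18)/(46 - 17) ≡ 1/29 mod 61. 29⁻¹ ≡ 40 (mod 61), so λ ≡ 40.
  x = λ² - 17 - 46 = 1600 - 63 ≡ 12; y = λ·(17 - 12) - 18 ≡ 60. → (12, 60)

(12, 60)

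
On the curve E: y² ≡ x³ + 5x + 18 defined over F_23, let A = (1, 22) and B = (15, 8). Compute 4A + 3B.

First 4A:
Repeated addition: build up to 4A.
2A: tangent at (1, 22): λ = (3·1² + 5)/(2·22) ≡ 8/21. 21⁻¹ ≡ 11 (mod 23) since 21·11 = 231 ≡ 1, so λ ≡ 8·11 ≡ 19.
  x = λ² - 1 - 1 = 361 - 2 ≡ 14; y = λ·(1 - 14) - 22 ≡ 7. → (14, 7)
3A: (14, 7) + (1, 22). λ = (22 - 7)/(1 - 14) ≡ 15/10 mod 23. 10⁻¹ ≡ 7 (mod 23) since 10·7 = 70 ≡ 1, so λ ≡ 13.
  x = λ² - 14 - 1 = 169 - 15 ≡ 16; y = λ·(14 - 16) - 7 ≡ 13. → (16, 13)
4A: (16, 13) + (1, 22). λ = (22 - 13)/(1 - 16) ≡ 9/8 mod 23. 8⁻¹ ≡ 3 (mod 23), so λ ≡ 4.
  x = λ² - 16 - 1 = 16 - 17 ≡ 22; y = λ·(16 - 22) - 13 ≡ 9. → (22, 9)
4A = (22, 9).
Next 3B:
Repeated addition: build up to 3B.
2B: tangent at (15, 8): λ = (3·15² + 5)/(2·8) ≡ 13/16. 16⁻¹ ≡ 13 (mod 23) since 16·13 = 208 ≡ 1, so λ ≡ 13·13 ≡ 8.
  x = λ² - 15 - 15 = 64 - 30 ≡ 11; y = λ·(15 - 11) - 8 ≡ 1. → (11, 1)
3B: (11, 1) + (15, 8). λ = (8 - 1)/(15 - 11) ≡ 7/4 mod 23. 4⁻¹ ≡ 6 (mod 23), so λ ≡ 19.
  x = λ² - 11 - 15 = 361 - 26 ≡ 13; y = λ·(11 - 13) - 1 ≡ 7. → (13, 7)
3B = (13, 7).
Finally 4A + 3B:
(22, 9) + (13, 7). λ = (7 - 9)/(13 - 22) ≡ 21/14 mod 23. 14⁻¹ ≡ 5 (mod 23) since 14·5 = 70 ≡ 1, so λ ≡ 13.
  x = λ² - 22 - 13 = 169 - 35 ≡ 19; y = λ·(22 - 19) - 9 ≡ 7. → (19, 7)

(19, 7)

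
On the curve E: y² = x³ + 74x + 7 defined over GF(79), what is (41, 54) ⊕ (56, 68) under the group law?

(41, 54) + (56, 68). λ = (68 - 54)/(56 - 41) ≡ 14/15 mod 79. 15⁻¹ ≡ 58 (mod 79) since 15·58 = 870 ≡ 1, so λ ≡ 22.
  x = λ² - 41 - 56 = 484 - 97 ≡ 71; y = λ·(41 - 71) - 54 ≡ 76. → (71, 76)

(71, 76)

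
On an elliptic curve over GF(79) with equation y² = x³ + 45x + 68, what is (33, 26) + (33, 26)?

tangent at (33, 26): λ = (3·33² + 45)/(2·26) ≡ 73/52. 52⁻¹ ≡ 38 (mod 79) since 52·38 = 1976 ≡ 1, so λ ≡ 73·38 ≡ 9.
  x = λ² - 33 - 33 = 81 - 66 ≡ 15; y = λ·(33 - 15) - 26 ≡ 57. → (15, 57)

(15, 57)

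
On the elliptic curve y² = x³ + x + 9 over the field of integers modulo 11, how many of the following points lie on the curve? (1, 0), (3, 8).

(1, 0): 0² ≡ 0, rhs ≡ 0 → on.
(3, 8): 8² ≡ 9, rhs ≡ 6 → off.

1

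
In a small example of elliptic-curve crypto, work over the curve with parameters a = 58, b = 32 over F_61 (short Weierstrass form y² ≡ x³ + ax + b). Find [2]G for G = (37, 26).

(35, 38)

tangent at (37, 26): λ = (3·37² + 58)/(2·26) ≡ 17/52. 52⁻¹ ≡ 27 (mod 61), so λ ≡ 17·27 ≡ 32.
  x = λ² - 37 - 37 = 1024 - 74 ≡ 35; y = λ·(37 - 35) - 26 ≡ 38. → (35, 38)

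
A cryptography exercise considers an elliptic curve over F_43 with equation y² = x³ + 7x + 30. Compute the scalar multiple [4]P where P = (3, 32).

Double-and-add on 4 = (100)₂. Start with P = (3, 32) for the leading 1-bit.
double: tangent at (3, 32): λ = (3·3² + 7)/(2·32) ≡ 34/21. 21⁻¹ ≡ 41 (mod 43) since 21·41 = 861 ≡ 1, so λ ≡ 34·41 ≡ 18.
  x = λ² - 3 - 3 = 324 - 6 ≡ 17; y = λ·(3 - 17) - 32 ≡ 17. → (17, 17)
double: tangent at (17, 17): λ = (3·17² + 7)/(2·17) ≡ 14/34. 34⁻¹ ≡ 19 (mod 43) since 34·19 = 646 ≡ 1, so λ ≡ 14·19 ≡ 8.
  x = λ² - 17 - 17 = 64 - 34 ≡ 30; y = λ·(17 - 30) - 17 ≡ 8. → (30, 8)

(30, 8)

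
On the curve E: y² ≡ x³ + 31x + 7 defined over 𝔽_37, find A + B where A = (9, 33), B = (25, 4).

(31, 30)

(9, 33) + (25, 4). λ = (4 - 33)/(25 - 9) ≡ 8/16 mod 37. 16⁻¹ ≡ 7 (mod 37), so λ ≡ 19.
  x = λ² - 9 - 25 = 361 - 34 ≡ 31; y = λ·(9 - 31) - 33 ≡ 30. → (31, 30)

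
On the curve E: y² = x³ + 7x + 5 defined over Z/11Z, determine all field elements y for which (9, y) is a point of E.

x³ + 7x + 5 = 797 ≡ 5 (mod 11).
Square roots of 5 mod 11: 4 and 7 (since 4² = 16 ≡ 5).

4, 7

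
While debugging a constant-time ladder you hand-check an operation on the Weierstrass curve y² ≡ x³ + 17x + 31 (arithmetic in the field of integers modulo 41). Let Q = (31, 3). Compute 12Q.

Repeated addition: build up to 12Q.
2Q: tangent at (31, 3): λ = (3·31² + 17)/(2·3) ≡ 30/6. 6⁻¹ ≡ 7 (mod 41), so λ ≡ 30·7 ≡ 5.
  x = λ² - 31 - 31 = 25 - 62 ≡ 4; y = λ·(31 - 4) - 3 ≡ 9. → (4, 9)
3Q: (4, 9) + (31, 3). λ = (3 - 9)/(31 - 4) ≡ 35/27 mod 41. 27⁻¹ ≡ 38 (mod 41), so λ ≡ 18.
  x = λ² - 4 - 31 = 324 - 35 ≡ 2; y = λ·(4 - 2) - 9 ≡ 27. → (2, 27)
4Q: (2, 27) + (31, 3). λ = (3 - 27)/(31 - 2) ≡ 17/29 mod 41. 29⁻¹ ≡ 17 (mod 41) since 29·17 = 493 ≡ 1, so λ ≡ 2.
  x = λ² - 2 - 31 = 4 - 33 ≡ 12; y = λ·(2 - 12) - 27 ≡ 35. → (12, 35)
5Q: (12, 35) + (31, 3). λ = (3 - 35)/(31 - 12) ≡ 9/19 mod 41. 19⁻¹ ≡ 13 (mod 41) since 19·13 = 247 ≡ 1, so λ ≡ 35.
  x = λ² - 12 - 31 = 1225 - 43 ≡ 34; y = λ·(12 - 34) - 35 ≡ 15. → (34, 15)
6Q: (34, 15) + (31, 3). λ = (3 - 15)/(31 - 34) ≡ 29/38 mod 41. 38⁻¹ ≡ 27 (mod 41) since 38·27 = 1026 ≡ 1, so λ ≡ 4.
  x = λ² - 34 - 31 = 16 - 65 ≡ 33; y = λ·(34 - 33) - 15 ≡ 30. → (33, 30)
7Q: (33, 30) + (31, 3). λ = (3 - 30)/(31 - 33) ≡ 14/39 mod 41. 39⁻¹ ≡ 20 (mod 41), so λ ≡ 34.
  x = λ² - 33 - 31 = 1156 - 64 ≡ 26; y = λ·(33 - 26) - 30 ≡ 3. → (26, 3)
8Q: (26, 3) + (31, 3). λ = (3 - 3)/(31 - 26) ≡ 0/5 mod 41. 5⁻¹ ≡ 33 (mod 41) since 5·33 = 165 ≡ 1, so λ ≡ 0.
  x = λ² - 26 - 31 = 0 - 57 ≡ 25; y = λ·(26 - 25) - 3 ≡ 38. → (25, 38)
9Q: (25, 38) + (31, 3). λ = (3 - 38)/(31 - 25) ≡ 6/6 mod 41. 6⁻¹ ≡ 7 (mod 41) since 6·7 = 42 ≡ 1, so λ ≡ 1.
  x = λ² - 25 - 31 = 1 - 56 ≡ 27; y = λ·(25 - 27) - 38 ≡ 1. → (27, 1)
10Q: (27, 1) + (31, 3). λ = (3 - 1)/(31 - 27) ≡ 2/4 mod 41. 4⁻¹ ≡ 31 (mod 41) since 4·31 = 124 ≡ 1, so λ ≡ 21.
  x = λ² - 27 - 31 = 441 - 58 ≡ 14; y = λ·(27 - 14) - 1 ≡ 26. → (14, 26)
11Q: (14, 26) + (31, 3). λ = (3 - 26)/(31 - 14) ≡ 18/17 mod 41. 17⁻¹ ≡ 29 (mod 41), so λ ≡ 30.
  x = λ² - 14 - 31 = 900 - 45 ≡ 35; y = λ·(14 - 35) - 26 ≡ 0. → (35, 0)
12Q: (35, 0) + (31, 3). λ = (3 - 0)/(31 - 35) ≡ 3/37 mod 41. 37⁻¹ ≡ 10 (mod 41), so λ ≡ 30.
  x = λ² - 35 - 31 = 900 - 66 ≡ 14; y = λ·(35 - 14) - 0 ≡ 15. → (14, 15)

(14, 15)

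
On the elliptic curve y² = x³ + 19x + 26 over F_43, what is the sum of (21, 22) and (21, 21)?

The two points share x = 21 and their y-coordinates satisfy 22 + 21 ≡ 0 (mod 43), so they are inverses. Their sum is O.

O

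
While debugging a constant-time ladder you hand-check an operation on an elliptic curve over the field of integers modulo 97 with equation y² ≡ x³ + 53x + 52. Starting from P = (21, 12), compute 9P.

(89, 59)

Repeated addition: build up to 9P.
2P: tangent at (21, 12): λ = (3·21² + 53)/(2·12) ≡ 18/24. 24⁻¹ ≡ 93 (mod 97) since 24·93 = 2232 ≡ 1, so λ ≡ 18·93 ≡ 25.
  x = λ² - 21 - 21 = 625 - 42 ≡ 1; y = λ·(21 - 1) - 12 ≡ 3. → (1, 3)
3P: (1, 3) + (21, 12). λ = (12 - 3)/(21 - 1) ≡ 9/20 mod 97. 20⁻¹ ≡ 34 (mod 97), so λ ≡ 15.
  x = λ² - 1 - 21 = 225 - 22 ≡ 9; y = λ·(1 - 9) - 3 ≡ 71. → (9, 71)
4P: (9, 71) + (21, 12). λ = (12 - 71)/(21 - 9) ≡ 38/12 mod 97. 12⁻¹ ≡ 89 (mod 97) since 12·89 = 1068 ≡ 1, so λ ≡ 84.
  x = λ² - 9 - 21 = 7056 - 30 ≡ 42; y = λ·(9 - 42) - 71 ≡ 67. → (42, 67)
5P: (42, 67) + (21, 12). λ = (12 - 67)/(21 - 42) ≡ 42/76 mod 97. 76⁻¹ ≡ 60 (mod 97), so λ ≡ 95.
  x = λ² - 42 - 21 = 9025 - 63 ≡ 38; y = λ·(42 - 38) - 67 ≡ 22. → (38, 22)
6P: (38, 22) + (21, 12). λ = (12 - 22)/(21 - 38) ≡ 87/80 mod 97. 80⁻¹ ≡ 57 (mod 97), so λ ≡ 12.
  x = λ² - 38 - 21 = 144 - 59 ≡ 85; y = λ·(38 - 85) - 22 ≡ 93. → (85, 93)
7P: (85, 93) + (21, 12). λ = (12 - 93)/(21 - 85) ≡ 16/33 mod 97. 33⁻¹ ≡ 50 (mod 97) since 33·50 = 1650 ≡ 1, so λ ≡ 24.
  x = λ² - 85 - 21 = 576 - 106 ≡ 82; y = λ·(85 - 82) - 93 ≡ 76. → (82, 76)
8P: (82, 76) + (21, 12). λ = (12 - 76)/(21 - 82) ≡ 33/36 mod 97. 36⁻¹ ≡ 62 (mod 97) since 36·62 = 2232 ≡ 1, so λ ≡ 9.
  x = λ² - 82 - 21 = 81 - 103 ≡ 75; y = λ·(82 - 75) - 76 ≡ 84. → (75, 84)
9P: (75, 84) + (21, 12). λ = (12 - 84)/(21 - 75) ≡ 25/43 mod 97. 43⁻¹ ≡ 88 (mod 97) since 43·88 = 3784 ≡ 1, so λ ≡ 66.
  x = λ² - 75 - 21 = 4356 - 96 ≡ 89; y = λ·(75 - 89) - 84 ≡ 59. → (89, 59)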